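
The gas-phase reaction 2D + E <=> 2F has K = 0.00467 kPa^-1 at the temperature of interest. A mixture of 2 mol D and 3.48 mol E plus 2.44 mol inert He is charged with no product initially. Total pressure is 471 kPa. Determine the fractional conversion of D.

X = 0.485

Let X = conversion of D (basis 2 mol D); extent of reaction ξ = X.
At extent ξ: n_D = 2 − 2X; n_E = 3.48 − X; n_F = 2X; n_I = 2.44 (inert).
Summing: n_T = 7.92 − X.
With p_i = (n_i/n_T)P, K = p_F^2 / (p_D^2 p_E).
Setting this equal to 0.00467 kPa^-1 and taking the physical root (0 < X < 1) gives X = 0.485.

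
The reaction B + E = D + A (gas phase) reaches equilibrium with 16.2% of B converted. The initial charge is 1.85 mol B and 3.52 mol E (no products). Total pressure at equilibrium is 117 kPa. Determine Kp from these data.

Let X = conversion of B (basis 1.85 mol B); extent of reaction ξ = 1.85X.
Species balance: n_B = 1.85 − 1.85X; n_E = 3.52 − 1.85X; n_D = 1.85X; n_A = 1.85X.
Since Δν = 0, n_T = 5.37 throughout.
At X = 0.162: n_B = 1.55, n_E = 3.22, n_D = 0.3, n_A = 0.3, n_T = 5.37.
p_i = (n_i/n_T)·P. Kp = p_D p_A / (p_B p_E) = 0.018.

Kp = 0.018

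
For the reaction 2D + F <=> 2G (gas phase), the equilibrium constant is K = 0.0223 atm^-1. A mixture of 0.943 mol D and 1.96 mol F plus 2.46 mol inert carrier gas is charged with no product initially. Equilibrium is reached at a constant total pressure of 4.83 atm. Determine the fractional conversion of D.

X = 0.164

Basis: 0.943 mol D initially; let X = conversion of D. Extent ξ = 0.471X.
Mole table: n_D = 0.943 − 0.943X; n_F = 1.96 − 0.471X; n_G = 0.943X; n_I = 2.46 (inert).
Summing: n_T = 5.36 − 0.471X.
Mole fractions y_i = n_i/n_T; K = p_G^2 / (p_D^2 p_F) with p_i = y_i·P.
Setting this equal to 0.0223 atm^-1 and taking the physical root (0 < X < 1) gives X = 0.164.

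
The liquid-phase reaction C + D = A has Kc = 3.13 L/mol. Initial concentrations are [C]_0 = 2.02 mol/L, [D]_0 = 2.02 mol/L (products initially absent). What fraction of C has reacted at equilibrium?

X = 0.674

Let X = conversion of C; extent ξ = 2.02·X mol/L.
Concentrations: [C] = 2.02 − 2.02X; [D] = 2.02 − 2.02X; [A] = 2.02X.
Kc = [A] / ([C] [D]).
Equating to 3.13 L/mol: the physical root is X = 0.674.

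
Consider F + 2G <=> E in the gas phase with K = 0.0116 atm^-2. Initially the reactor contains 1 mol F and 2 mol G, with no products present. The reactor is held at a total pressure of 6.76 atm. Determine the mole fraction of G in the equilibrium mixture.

y_G = 0.624

Take 1 mol F as basis and let X be its fractional conversion, so ξ = X.
Species balance: n_F = 1 − X; n_G = 2 − 2X; n_E = X.
n_T = Σnᵢ = 3 − 2X.
With p_i = (n_i/n_T)P, K = p_E / (p_F p_G^2).
This yields a degree-3 equation in X; solving on (0,1), X = 0.171.
Then n_G = 1.66, n_T = 2.66, so y_G = 0.624.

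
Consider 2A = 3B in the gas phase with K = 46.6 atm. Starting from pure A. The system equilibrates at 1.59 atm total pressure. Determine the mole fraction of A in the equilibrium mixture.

Take 1 mol A as basis and let X be its fractional conversion, so ξ = 0.5X.
At extent ξ: n_A = 1 − X; n_B = 1.5X.
Summing: n_T = 1 + 0.5X.
With p_i = (n_i/n_T)P, K = p_B^3 / (p_A^2).
Setting this equal to 46.6 atm and taking the physical root (0 < X < 1) gives X = 0.796.
Then n_A = 0.204, n_T = 1.4, so y_A = 0.146.

y_A = 0.146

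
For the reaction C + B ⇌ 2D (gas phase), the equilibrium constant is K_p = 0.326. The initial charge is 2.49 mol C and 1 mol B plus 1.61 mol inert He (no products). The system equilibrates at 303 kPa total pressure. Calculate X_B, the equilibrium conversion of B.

Basis: 1 mol B initially; let X = conversion of B. Extent ξ = X.
Mole table: n_C = 2.49 − X; n_B = 1 − X; n_D = 2X; n_I = 1.61 (inert).
Since Δν = 0, n_T = 5.1 throughout.
With p_i = (n_i/n_T)P, K_p = p_D^2 / (p_C p_B).
This yields a degree-2 equation in X; solving on (0,1), X = 0.340.

X = 0.340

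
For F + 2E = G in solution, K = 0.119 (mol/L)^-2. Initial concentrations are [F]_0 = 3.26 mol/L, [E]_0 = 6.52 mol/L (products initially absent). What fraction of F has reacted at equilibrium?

X = 0.529

Let X = conversion of F; extent ξ = 3.26·X mol/L.
Concentrations: [F] = 3.26 − 3.26X; [E] = 6.52 − 6.52X; [G] = 3.26X.
K = [G] / ([F] [E]^2).
This equals 0.119 at X = 0.529 (the root in 0 < X < 1).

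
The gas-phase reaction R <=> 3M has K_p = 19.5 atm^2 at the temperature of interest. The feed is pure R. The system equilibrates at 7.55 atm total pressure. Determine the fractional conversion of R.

Take 1 mol R as basis and let X be its fractional conversion, so ξ = X.
Species balance: n_R = 1 − X; n_M = 3X.
n_T = Σnᵢ = 1 + 2X.
Mole fractions y_i = n_i/n_T; K_p = p_M^3 / (p_R) with p_i = y_i·P.
Equating to 19.5 atm^2 and solving on 0 < X < 1: X = 0.281.

X = 0.281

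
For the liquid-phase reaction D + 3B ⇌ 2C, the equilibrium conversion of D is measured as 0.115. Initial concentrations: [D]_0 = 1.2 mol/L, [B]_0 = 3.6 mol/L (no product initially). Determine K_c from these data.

Let X = conversion of D.
Concentrations: [D] = 1.2 − 1.2X; [B] = 3.6 − 3.6X; [C] = 2.4X.
At X = 0.115: [D] = 1.06, [B] = 3.19, [C] = 0.276.
K_c = [C]^2 / ([D] [B]^3) = 0.00222 (mol/L)^-2.

K_c = 0.00222 (mol/L)^-2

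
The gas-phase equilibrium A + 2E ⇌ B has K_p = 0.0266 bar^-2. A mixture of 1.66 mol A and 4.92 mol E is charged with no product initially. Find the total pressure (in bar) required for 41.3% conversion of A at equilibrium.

P = 7.55 bar

Take 1.66 mol A as basis and let X be its fractional conversion, so ξ = 1.66X.
Mole table: n_A = 1.66 − 1.66X; n_E = 4.92 − 3.32X; n_B = 1.66X.
Summing: n_T = 6.58 − 3.32X.
K_p = p_B / (p_A p_E^2) with p_i = (n_i/n_T)·P.
At X = 0.413: the mole-fraction product g(X) = Π y_i^ν_i = 1.516. Since K_p = g(X)·P^{-2}, P = (g/K_p)^(1/2) = (1.516/0.0266)^(1/2) = 7.55 bar.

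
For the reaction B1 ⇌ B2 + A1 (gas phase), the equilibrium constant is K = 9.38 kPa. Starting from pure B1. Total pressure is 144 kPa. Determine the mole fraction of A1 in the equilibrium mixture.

y_A1 = 0.198

Take 1 mol B1 as basis and let X be its fractional conversion, so ξ = X.
Mole table: n_B1 = 1 − X; n_B2 = X; n_A1 = X.
Summing: n_T = 1 + X.
With p_i = (n_i/n_T)P, K = p_B2 p_A1 / (p_B1).
Setting this equal to 9.38 kPa and taking the physical root (0 < X < 1) gives X = 0.247.
Then n_A1 = 0.247, n_T = 1.25, so y_A1 = 0.198.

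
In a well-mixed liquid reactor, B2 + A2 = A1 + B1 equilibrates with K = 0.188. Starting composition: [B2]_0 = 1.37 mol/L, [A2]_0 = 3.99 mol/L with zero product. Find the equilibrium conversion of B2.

X = 0.485

Let X = conversion of B2; extent ξ = 1.37·X mol/L.
Concentrations: [B2] = 1.37 − 1.37X; [A2] = 3.99 − 1.37X; [A1] = 1.37X; [B1] = 1.37X.
K = [A1] [B1] / ([B2] [A2]).
Solving K = 0.188 for X ∈ (0,1): X = 0.485.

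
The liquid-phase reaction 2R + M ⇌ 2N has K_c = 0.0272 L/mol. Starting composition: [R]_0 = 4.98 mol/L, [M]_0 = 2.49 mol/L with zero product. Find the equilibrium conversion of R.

Let X = conversion of R; extent ξ = 4.98X/2 mol/L.
Concentrations: [R] = 4.98 − 4.98X; [M] = 2.49 − 2.49X; [N] = 4.98X.
K_c = [N]^2 / ([R]^2 [M]).
Equating to 0.0272 L/mol: the physical root is X = 0.190.

X = 0.190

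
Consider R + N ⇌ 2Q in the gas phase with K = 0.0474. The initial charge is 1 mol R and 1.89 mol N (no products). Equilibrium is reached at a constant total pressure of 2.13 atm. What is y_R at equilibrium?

Basis: 1 mol R initially; let X = conversion of R. Extent ξ = X.
Species balance: n_R = 1 − X; n_N = 1.89 − X; n_Q = 2X.
Total moles n_T = 2.89 (Δν = 0, constant).
Mole fractions y_i = n_i/n_T; K = p_Q^2 / (p_R p_N) with p_i = y_i·P.
This yields a degree-2 equation in X; solving on (0,1), X = 0.134.
Then n_R = 0.866, n_T = 2.89, so y_R = 0.300.

y_R = 0.300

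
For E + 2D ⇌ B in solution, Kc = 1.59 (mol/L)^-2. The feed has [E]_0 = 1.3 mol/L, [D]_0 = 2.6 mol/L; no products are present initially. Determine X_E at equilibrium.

X = 0.615

Let X = conversion of E; extent ξ = 1.3·X mol/L.
Concentrations: [E] = 1.3 − 1.3X; [D] = 2.6 − 2.6X; [B] = 1.3X.
Kc = [B] / ([E] [D]^2).
Solving Kc = 1.59 for X ∈ (0,1): X = 0.615.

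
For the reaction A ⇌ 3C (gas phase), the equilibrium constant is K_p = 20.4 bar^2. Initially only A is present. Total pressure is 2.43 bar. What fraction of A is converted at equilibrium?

X = 0.624

Let X = conversion of A (basis 1 mol A); extent of reaction ξ = X.
At extent ξ: n_A = 1 − X; n_C = 3X.
Total moles n_T = 1 + 2X.
With p_i = (n_i/n_T)P, K_p = p_C^3 / (p_A).
Equating to 20.4 bar^2 and solving on 0 < X < 1: X = 0.624.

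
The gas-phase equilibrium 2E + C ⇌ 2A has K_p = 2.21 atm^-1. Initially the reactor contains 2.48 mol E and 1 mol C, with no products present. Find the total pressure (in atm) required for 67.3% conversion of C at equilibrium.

P = 5.47 atm

Let X = conversion of C (basis 1 mol C); extent of reaction ξ = X.
Species balance: n_E = 2.48 − 2X; n_C = 1 − X; n_A = 2X.
n_T = Σnᵢ = 3.48 − X.
K_p = p_A^2 / (p_E^2 p_C) with p_i = (n_i/n_T)·P.
At X = 0.673: the mole-fraction product g(X) = Π y_i^ν_i = 12.09. Since K_p = g(X)·P^{-1}, P = (g/K_p)^(1/1) = (12.09/2.21)^(1/1) = 5.47 atm.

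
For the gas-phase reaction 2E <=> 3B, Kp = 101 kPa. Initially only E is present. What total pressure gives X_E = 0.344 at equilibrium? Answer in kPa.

Take 1 mol E as basis and let X be its fractional conversion, so ξ = 0.5X.
Moles: n_E = 1 − X; n_B = 1.5X.
n_T = Σnᵢ = 1 + 0.5X.
Kp = p_B^3 / (p_E^2) with p_i = (n_i/n_T)·P.
At X = 0.344: the mole-fraction product g(X) = Π y_i^ν_i = 0.2724. Since Kp = g(X)·P^{1}, P = (Kp/g)^(1/1) = (101/0.2724)^(1/1) = 371 kPa.

P = 371 kPa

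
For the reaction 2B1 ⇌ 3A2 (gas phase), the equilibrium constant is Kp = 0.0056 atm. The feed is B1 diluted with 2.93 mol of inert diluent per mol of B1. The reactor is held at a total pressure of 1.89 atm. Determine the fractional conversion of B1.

X = 0.138

Take 1 mol B1 as basis and let X be its fractional conversion, so ξ = 0.5X.
Mole table: n_B1 = 1 − X; n_A2 = 1.5X; n_I = 2.93 (inert).
n_T = Σnᵢ = 3.93 + 0.5X.
Mole fractions y_i = n_i/n_T; Kp = p_A2^3 / (p_B1^2) with p_i = y_i·P.
This yields a degree-3 equation in X; solving on (0,1), X = 0.138.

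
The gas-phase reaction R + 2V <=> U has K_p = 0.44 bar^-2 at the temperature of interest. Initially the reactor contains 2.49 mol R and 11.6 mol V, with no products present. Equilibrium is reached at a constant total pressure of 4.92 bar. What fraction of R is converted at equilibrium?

X = 0.856

Take 2.49 mol R as basis and let X be its fractional conversion, so ξ = 2.49X.
At extent ξ: n_R = 2.49 − 2.49X; n_V = 11.6 − 4.98X; n_U = 2.49X.
Summing: n_T = 14.1 − 4.98X.
y_i = n_i/n_T, p_i = y_i·P. K_p = p_U / (p_R p_V^2).
Setting this equal to 0.44 bar^-2 and taking the physical root (0 < X < 1) gives X = 0.856.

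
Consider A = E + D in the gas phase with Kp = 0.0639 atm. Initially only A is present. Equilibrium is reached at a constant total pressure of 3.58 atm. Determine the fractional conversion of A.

X = 0.132

Let X = conversion of A (basis 1 mol A); extent of reaction ξ = X.
Mole table: n_A = 1 − X; n_E = X; n_D = X.
Summing: n_T = 1 + X.
Mole fractions y_i = n_i/n_T; Kp = p_E p_D / (p_A) with p_i = y_i·P.
Setting this equal to 0.0639 atm and taking the physical root (0 < X < 1) gives X = 0.132.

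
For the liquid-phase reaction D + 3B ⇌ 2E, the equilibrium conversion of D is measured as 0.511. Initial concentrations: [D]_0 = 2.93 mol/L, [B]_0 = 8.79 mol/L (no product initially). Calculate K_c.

Let X = conversion of D.
Concentrations: [D] = 2.93 − 2.93X; [B] = 8.79 − 8.79X; [E] = 5.86X.
At X = 0.511: [D] = 1.43, [B] = 4.3, [E] = 2.99.
K_c = [E]^2 / ([D] [B]^3) = 0.0788 (mol/L)^-2.

K_c = 0.0788 (mol/L)^-2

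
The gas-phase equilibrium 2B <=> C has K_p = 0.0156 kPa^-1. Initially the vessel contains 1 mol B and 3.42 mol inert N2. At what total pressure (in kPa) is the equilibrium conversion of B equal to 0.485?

P = 245 kPa

Let X = conversion of B (basis 1 mol B); extent of reaction ξ = 0.5X.
Mole table: n_B = 1 − X; n_C = 0.5X; n_I = 3.42 (inert).
Total moles n_T = 4.42 − 0.5X.
K_p = p_C / (p_B^2) with p_i = (n_i/n_T)·P.
At X = 0.485: the mole-fraction product g(X) = Π y_i^ν_i = 3.82. Since K_p = g(X)·P^{-1}, P = (g/K_p)^(1/1) = (3.82/0.0156)^(1/1) = 245 kPa.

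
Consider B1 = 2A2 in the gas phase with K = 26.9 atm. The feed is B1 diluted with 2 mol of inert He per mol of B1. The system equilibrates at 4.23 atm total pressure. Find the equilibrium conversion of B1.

Let X = conversion of B1 (basis 1 mol B1); extent of reaction ξ = X.
Species balance: n_B1 = 1 − X; n_A2 = 2X; n_I = 2 (inert).
Summing: n_T = 3 + X.
With p_i = (n_i/n_T)P, K = p_A2^2 / (p_B1).
This yields a degree-2 equation in X; solving on (0,1), X = 0.876.

X = 0.876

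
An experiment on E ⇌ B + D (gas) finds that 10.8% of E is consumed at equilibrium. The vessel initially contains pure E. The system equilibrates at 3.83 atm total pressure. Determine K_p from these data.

K_p = 0.0452 atm

Take 1 mol E as basis and let X be its fractional conversion, so ξ = X.
At extent ξ: n_E = 1 − X; n_B = X; n_D = X.
Total moles n_T = 1 + X.
At X = 0.108: n_E = 0.892, n_B = 0.108, n_D = 0.108, n_T = 1.11.
p_i = (n_i/n_T)·P. K_p = p_B p_D / (p_E) = 0.0452 atm.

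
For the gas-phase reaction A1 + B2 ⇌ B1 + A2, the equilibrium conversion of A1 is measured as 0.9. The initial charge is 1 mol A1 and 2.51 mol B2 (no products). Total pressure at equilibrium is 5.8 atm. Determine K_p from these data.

K_p = 5.03

Basis: 1 mol A1 initially; let X = conversion of A1. Extent ξ = X.
At extent ξ: n_A1 = 1 − X; n_B2 = 2.51 − X; n_B1 = X; n_A2 = X.
Total moles n_T = 3.51 (Δν = 0, constant).
At X = 0.9: n_A1 = 0.1, n_B2 = 1.61, n_B1 = 0.9, n_A2 = 0.9, n_T = 3.51.
p_i = (n_i/n_T)·P. K_p = p_B1 p_A2 / (p_A1 p_B2) = 5.03.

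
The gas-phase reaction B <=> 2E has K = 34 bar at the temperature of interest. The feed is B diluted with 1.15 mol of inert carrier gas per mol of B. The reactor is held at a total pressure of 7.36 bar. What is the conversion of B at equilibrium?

X = 0.809

Basis: 1 mol B initially; let X = conversion of B. Extent ξ = X.
Moles: n_B = 1 − X; n_E = 2X; n_I = 1.15 (inert).
n_T = Σnᵢ = 2.15 + X.
y_i = n_i/n_T, p_i = y_i·P. K = p_E^2 / (p_B).
This yields a degree-2 equation in X; solving on (0,1), X = 0.809.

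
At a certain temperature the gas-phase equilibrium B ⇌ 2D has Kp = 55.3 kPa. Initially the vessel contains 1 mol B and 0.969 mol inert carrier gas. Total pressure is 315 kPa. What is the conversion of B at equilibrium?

Let X = conversion of B (basis 1 mol B); extent of reaction ξ = X.
Moles: n_B = 1 − X; n_D = 2X; n_I = 0.969 (inert).
Total moles n_T = 1.97 + X.
Mole fractions y_i = n_i/n_T; Kp = p_D^2 / (p_B) with p_i = y_i·P.
Equating to 55.3 kPa and solving on 0 < X < 1: X = 0.268.

X = 0.268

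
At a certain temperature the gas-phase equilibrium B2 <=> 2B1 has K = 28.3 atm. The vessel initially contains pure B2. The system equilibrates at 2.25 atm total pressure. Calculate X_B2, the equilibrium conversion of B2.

X = 0.871

Take 1 mol B2 as basis and let X be its fractional conversion, so ξ = X.
Moles: n_B2 = 1 − X; n_B1 = 2X.
n_T = Σnᵢ = 1 + X.
With p_i = (n_i/n_T)P, K = p_B1^2 / (p_B2).
This yields a degree-2 equation in X; solving on (0,1), X = 0.871.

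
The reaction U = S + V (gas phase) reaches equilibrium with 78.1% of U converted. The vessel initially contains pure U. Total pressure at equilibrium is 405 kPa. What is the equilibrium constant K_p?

Basis: 1 mol U initially; let X = conversion of U. Extent ξ = X.
Species balance: n_U = 1 − X; n_S = X; n_V = X.
Summing: n_T = 1 + X.
At X = 0.781: n_U = 0.219, n_S = 0.781, n_V = 0.781, n_T = 1.78.
p_i = (n_i/n_T)·P. K_p = p_S p_V / (p_U) = 633 kPa.

K_p = 633 kPa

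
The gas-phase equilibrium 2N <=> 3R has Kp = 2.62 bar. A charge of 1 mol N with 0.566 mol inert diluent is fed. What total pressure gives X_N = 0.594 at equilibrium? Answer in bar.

Basis: 1 mol N initially; let X = conversion of N. Extent ξ = 0.5X.
Mole table: n_N = 1 − X; n_R = 1.5X; n_I = 0.566 (inert).
n_T = Σnᵢ = 1.57 + 0.5X.
Kp = p_R^3 / (p_N^2) with p_i = (n_i/n_T)·P.
At X = 0.594: the mole-fraction product g(X) = Π y_i^ν_i = 2.303. Since Kp = g(X)·P^{1}, P = (Kp/g)^(1/1) = (2.62/2.303)^(1/1) = 1.14 bar.

P = 1.14 bar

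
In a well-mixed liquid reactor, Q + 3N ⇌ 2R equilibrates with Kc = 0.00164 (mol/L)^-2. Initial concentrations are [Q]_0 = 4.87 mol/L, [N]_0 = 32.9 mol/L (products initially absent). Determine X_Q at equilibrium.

X = 0.636

Let X = conversion of Q; extent ξ = 4.87·X mol/L.
Concentrations: [Q] = 4.87 − 4.87X; [N] = 32.9 − 14.6X; [R] = 9.74X.
Kc = [R]^2 / ([Q] [N]^3).
Equating to 0.00164 (mol/L)^-2: the physical root is X = 0.636.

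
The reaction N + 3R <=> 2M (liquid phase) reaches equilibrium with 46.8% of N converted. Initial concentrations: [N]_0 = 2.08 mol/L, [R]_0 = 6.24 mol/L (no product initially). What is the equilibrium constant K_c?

K_c = 0.0936 (mol/L)^-2

Let X = conversion of N.
Concentrations: [N] = 2.08 − 2.08X; [R] = 6.24 − 6.24X; [M] = 4.16X.
At X = 0.468: [N] = 1.11, [R] = 3.32, [M] = 1.95.
K_c = [M]^2 / ([N] [R]^3) = 0.0936 (mol/L)^-2.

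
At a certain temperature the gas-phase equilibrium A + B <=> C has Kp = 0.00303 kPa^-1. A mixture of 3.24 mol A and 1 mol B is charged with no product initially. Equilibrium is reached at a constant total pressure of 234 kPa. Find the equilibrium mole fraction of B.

y_B = 0.168

Take 1 mol B as basis and let X be its fractional conversion, so ξ = X.
At extent ξ: n_A = 3.24 − X; n_B = 1 − X; n_C = X.
n_T = Σnᵢ = 4.24 − X.
With p_i = (n_i/n_T)P, Kp = p_C / (p_A p_B).
Substituting and setting equal to 0.00303 kPa^-1 gives a polynomial in X; the root in (0,1) is X = 0.345.
Then n_B = 0.655, n_T = 3.89, so y_B = 0.168.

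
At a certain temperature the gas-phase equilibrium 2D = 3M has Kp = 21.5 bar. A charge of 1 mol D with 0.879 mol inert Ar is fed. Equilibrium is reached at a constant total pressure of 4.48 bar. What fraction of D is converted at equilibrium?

X = 0.683

Basis: 1 mol D initially; let X = conversion of D. Extent ξ = 0.5X.
At extent ξ: n_D = 1 − X; n_M = 1.5X; n_I = 0.879 (inert).
Summing: n_T = 1.88 + 0.5X.
Mole fractions y_i = n_i/n_T; Kp = p_M^3 / (p_D^2) with p_i = y_i·P.
This yields a degree-3 equation in X; solving on (0,1), X = 0.683.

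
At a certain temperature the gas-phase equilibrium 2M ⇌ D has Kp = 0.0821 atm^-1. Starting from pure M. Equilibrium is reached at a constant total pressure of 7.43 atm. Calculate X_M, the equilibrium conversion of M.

Let X = conversion of M (basis 1 mol M); extent of reaction ξ = 0.5X.
Mole table: n_M = 1 − X; n_D = 0.5X.
Summing: n_T = 1 − 0.5X.
Mole fractions y_i = n_i/n_T; Kp = p_D / (p_M^2) with p_i = y_i·P.
Substituting and setting equal to 0.0821 atm^-1 gives a polynomial in X; the root in (0,1) is X = 0.461.

X = 0.461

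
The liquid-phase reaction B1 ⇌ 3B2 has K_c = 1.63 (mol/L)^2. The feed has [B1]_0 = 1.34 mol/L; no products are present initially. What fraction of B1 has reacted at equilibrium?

X = 0.288

Let X = conversion of B1; extent ξ = 1.34·X mol/L.
Concentrations: [B1] = 1.34 − 1.34X; [B2] = 4.02X.
K_c = [B2]^3 / ([B1]).
Equating to 1.63 (mol/L)^2: the physical root is X = 0.288.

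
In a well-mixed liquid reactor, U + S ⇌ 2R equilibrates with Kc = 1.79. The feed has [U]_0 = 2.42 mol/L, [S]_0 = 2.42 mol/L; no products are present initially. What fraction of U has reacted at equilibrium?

X = 0.401

Let X = conversion of U; extent ξ = 2.42·X mol/L.
Concentrations: [U] = 2.42 − 2.42X; [S] = 2.42 − 2.42X; [R] = 4.84X.
Kc = [R]^2 / ([U] [S]).
This equals 1.79 at X = 0.401 (the root in 0 < X < 1).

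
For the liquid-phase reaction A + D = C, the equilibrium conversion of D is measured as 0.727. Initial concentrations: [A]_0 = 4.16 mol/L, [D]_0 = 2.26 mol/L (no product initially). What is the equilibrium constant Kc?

Kc = 1.06 L/mol

Let X = conversion of D.
Concentrations: [A] = 4.16 − 2.26X; [D] = 2.26 − 2.26X; [C] = 2.26X.
At X = 0.727: [A] = 2.52, [D] = 0.617, [C] = 1.64.
Kc = [C] / ([A] [D]) = 1.06 L/mol.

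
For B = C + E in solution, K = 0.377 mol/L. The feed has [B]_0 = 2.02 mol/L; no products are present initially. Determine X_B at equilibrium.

Let X = conversion of B; extent ξ = 2.02·X mol/L.
Concentrations: [B] = 2.02 − 2.02X; [C] = 2.02X; [E] = 2.02X.
K = [C] [E] / ([B]).
This equals 0.377 at X = 0.349 (the root in 0 < X < 1).

X = 0.349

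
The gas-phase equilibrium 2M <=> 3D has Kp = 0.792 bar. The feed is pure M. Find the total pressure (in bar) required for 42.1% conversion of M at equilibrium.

Take 1 mol M as basis and let X be its fractional conversion, so ξ = 0.5X.
Species balance: n_M = 1 − X; n_D = 1.5X.
Summing: n_T = 1 + 0.5X.
Kp = p_D^3 / (p_M^2) with p_i = (n_i/n_T)·P.
At X = 0.421: the mole-fraction product g(X) = Π y_i^ν_i = 0.6206. Since Kp = g(X)·P^{1}, P = (Kp/g)^(1/1) = (0.792/0.6206)^(1/1) = 1.28 bar.

P = 1.28 bar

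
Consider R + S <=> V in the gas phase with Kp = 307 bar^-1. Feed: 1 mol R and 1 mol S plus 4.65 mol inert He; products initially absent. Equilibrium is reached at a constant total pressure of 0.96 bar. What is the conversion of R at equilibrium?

Take 1 mol R as basis and let X be its fractional conversion, so ξ = X.
At extent ξ: n_R = 1 − X; n_S = 1 − X; n_V = X; n_I = 4.65 (inert).
n_T = Σnᵢ = 6.65 − X.
Mole fractions y_i = n_i/n_T; Kp = p_V / (p_R p_S) with p_i = y_i·P.
This yields a degree-2 equation in X; solving on (0,1), X = 0.869.

X = 0.869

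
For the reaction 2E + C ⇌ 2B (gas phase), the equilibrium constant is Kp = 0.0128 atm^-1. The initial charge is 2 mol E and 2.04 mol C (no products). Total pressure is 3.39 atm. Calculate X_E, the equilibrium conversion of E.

X = 0.127

Let X = conversion of E (basis 2 mol E); extent of reaction ξ = X.
Moles: n_E = 2 − 2X; n_C = 2.04 − X; n_B = 2X.
Summing: n_T = 4.04 − X.
y_i = n_i/n_T, p_i = y_i·P. Kp = p_B^2 / (p_E^2 p_C).
This yields a degree-3 equation in X; solving on (0,1), X = 0.127.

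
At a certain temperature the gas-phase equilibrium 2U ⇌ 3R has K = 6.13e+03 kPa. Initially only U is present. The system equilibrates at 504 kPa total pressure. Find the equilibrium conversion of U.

Take 1 mol U as basis and let X be its fractional conversion, so ξ = 0.5X.
Species balance: n_U = 1 − X; n_R = 1.5X.
Summing: n_T = 1 + 0.5X.
Mole fractions y_i = n_i/n_T; K = p_R^3 / (p_U^2) with p_i = y_i·P.
Setting this equal to 6.13e+03 kPa and taking the physical root (0 < X < 1) gives X = 0.723.

X = 0.723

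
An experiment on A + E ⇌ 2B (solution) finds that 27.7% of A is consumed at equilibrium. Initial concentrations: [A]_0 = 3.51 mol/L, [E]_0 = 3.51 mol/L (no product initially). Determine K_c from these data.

Let X = conversion of A.
Concentrations: [A] = 3.51 − 3.51X; [E] = 3.51 − 3.51X; [B] = 7.02X.
At X = 0.277: [A] = 2.54, [E] = 2.54, [B] = 1.94.
K_c = [B]^2 / ([A] [E]) = 0.587.

K_c = 0.587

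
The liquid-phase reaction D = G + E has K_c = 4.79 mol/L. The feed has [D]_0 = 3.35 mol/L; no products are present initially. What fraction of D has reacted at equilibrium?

Let X = conversion of D; extent ξ = 3.35·X mol/L.
Concentrations: [D] = 3.35 − 3.35X; [G] = 3.35X; [E] = 3.35X.
K_c = [G] [E] / ([D]).
Setting equal to 4.79 and solving for X on (0,1) gives X = 0.678.

X = 0.678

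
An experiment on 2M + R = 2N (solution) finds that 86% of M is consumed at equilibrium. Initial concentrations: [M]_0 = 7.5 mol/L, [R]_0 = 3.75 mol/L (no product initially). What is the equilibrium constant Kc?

Kc = 71.9 L/mol

Let X = conversion of M.
Concentrations: [M] = 7.5 − 7.5X; [R] = 3.75 − 3.75X; [N] = 7.5X.
At X = 0.86: [M] = 1.05, [R] = 0.525, [N] = 6.45.
Kc = [N]^2 / ([M]^2 [R]) = 71.9 L/mol.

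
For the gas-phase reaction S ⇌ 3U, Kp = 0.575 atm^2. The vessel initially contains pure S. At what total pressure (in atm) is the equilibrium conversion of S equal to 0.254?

P = 1.48 atm

Basis: 1 mol S initially; let X = conversion of S. Extent ξ = X.
At extent ξ: n_S = 1 − X; n_U = 3X.
Summing: n_T = 1 + 2X.
Kp = p_U^3 / (p_S) with p_i = (n_i/n_T)·P.
At X = 0.254: the mole-fraction product g(X) = Π y_i^ν_i = 0.2608. Since Kp = g(X)·P^{2}, P = (Kp/g)^(1/2) = (0.575/0.2608)^(1/2) = 1.48 atm.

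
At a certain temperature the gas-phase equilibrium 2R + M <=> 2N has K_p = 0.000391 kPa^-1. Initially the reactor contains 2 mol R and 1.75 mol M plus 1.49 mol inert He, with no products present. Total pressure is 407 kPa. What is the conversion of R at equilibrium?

X = 0.182

Take 2 mol R as basis and let X be its fractional conversion, so ξ = X.
At extent ξ: n_R = 2 − 2X; n_M = 1.75 − X; n_N = 2X; n_I = 1.49 (inert).
n_T = Σnᵢ = 5.24 − X.
With p_i = (n_i/n_T)P, K_p = p_N^2 / (p_R^2 p_M).
Equating to 0.000391 kPa^-1 and solving on 0 < X < 1: X = 0.182.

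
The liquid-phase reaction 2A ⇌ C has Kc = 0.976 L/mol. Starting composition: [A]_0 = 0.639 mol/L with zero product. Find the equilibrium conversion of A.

Let X = conversion of A; extent ξ = 0.639X/2 mol/L.
Concentrations: [A] = 0.639 − 0.639X; [C] = 0.32X.
Kc = [C] / ([A]^2).
Solving Kc = 0.976 for X ∈ (0,1): X = 0.420.

X = 0.420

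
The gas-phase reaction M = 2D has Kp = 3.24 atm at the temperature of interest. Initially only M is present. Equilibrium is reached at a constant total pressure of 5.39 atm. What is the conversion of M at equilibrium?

X = 0.361

Take 1 mol M as basis and let X be its fractional conversion, so ξ = X.
Species balance: n_M = 1 − X; n_D = 2X.
n_T = Σnᵢ = 1 + X.
y_i = n_i/n_T, p_i = y_i·P. Kp = p_D^2 / (p_M).
Equating to 3.24 atm and solving on 0 < X < 1: X = 0.361.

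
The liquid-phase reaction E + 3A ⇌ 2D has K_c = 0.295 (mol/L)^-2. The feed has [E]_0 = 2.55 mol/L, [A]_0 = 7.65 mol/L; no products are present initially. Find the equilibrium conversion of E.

X = 0.594

Let X = conversion of E; extent ξ = 2.55·X mol/L.
Concentrations: [E] = 2.55 − 2.55X; [A] = 7.65 − 7.65X; [D] = 5.1X.
K_c = [D]^2 / ([E] [A]^3).
This equals 0.295 at X = 0.594 (the root in 0 < X < 1).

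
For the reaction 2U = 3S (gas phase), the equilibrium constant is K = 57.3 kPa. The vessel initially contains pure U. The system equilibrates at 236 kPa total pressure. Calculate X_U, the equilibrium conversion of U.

X = 0.334

Let X = conversion of U (basis 1 mol U); extent of reaction ξ = 0.5X.
Mole table: n_U = 1 − X; n_S = 1.5X.
Summing: n_T = 1 + 0.5X.
y_i = n_i/n_T, p_i = y_i·P. K = p_S^3 / (p_U^2).
Setting this equal to 57.3 kPa and taking the physical root (0 < X < 1) gives X = 0.334.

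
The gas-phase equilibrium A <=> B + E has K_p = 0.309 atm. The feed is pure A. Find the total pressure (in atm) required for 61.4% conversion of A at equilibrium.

P = 0.511 atm

Let X = conversion of A (basis 1 mol A); extent of reaction ξ = X.
Mole table: n_A = 1 − X; n_B = X; n_E = X.
Summing: n_T = 1 + X.
K_p = p_B p_E / (p_A) with p_i = (n_i/n_T)·P.
At X = 0.614: the mole-fraction product g(X) = Π y_i^ν_i = 0.6051. Since K_p = g(X)·P^{1}, P = (K_p/g)^(1/1) = (0.309/0.6051)^(1/1) = 0.511 atm.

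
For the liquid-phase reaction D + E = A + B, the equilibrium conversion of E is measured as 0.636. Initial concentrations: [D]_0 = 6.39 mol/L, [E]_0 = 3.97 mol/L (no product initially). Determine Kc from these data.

Let X = conversion of E.
Concentrations: [D] = 6.39 − 3.97X; [E] = 3.97 − 3.97X; [A] = 3.97X; [B] = 3.97X.
At X = 0.636: [D] = 3.87, [E] = 1.45, [A] = 2.52, [B] = 2.52.
Kc = [A] [B] / ([D] [E]) = 1.14.

Kc = 1.14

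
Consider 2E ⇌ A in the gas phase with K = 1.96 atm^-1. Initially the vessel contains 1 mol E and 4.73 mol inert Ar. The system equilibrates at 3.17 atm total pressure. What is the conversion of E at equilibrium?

X = 0.521

Basis: 1 mol E initially; let X = conversion of E. Extent ξ = 0.5X.
Moles: n_E = 1 − X; n_A = 0.5X; n_I = 4.73 (inert).
Total moles n_T = 5.73 − 0.5X.
Mole fractions y_i = n_i/n_T; K = p_A / (p_E^2) with p_i = y_i·P.
Substituting and setting equal to 1.96 atm^-1 gives a polynomial in X; the root in (0,1) is X = 0.521.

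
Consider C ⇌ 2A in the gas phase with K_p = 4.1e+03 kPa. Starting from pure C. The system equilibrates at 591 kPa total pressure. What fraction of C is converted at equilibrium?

Basis: 1 mol C initially; let X = conversion of C. Extent ξ = X.
Moles: n_C = 1 − X; n_A = 2X.
Total moles n_T = 1 + X.
y_i = n_i/n_T, p_i = y_i·P. K_p = p_A^2 / (p_C).
This yields a degree-2 equation in X; solving on (0,1), X = 0.796.

X = 0.796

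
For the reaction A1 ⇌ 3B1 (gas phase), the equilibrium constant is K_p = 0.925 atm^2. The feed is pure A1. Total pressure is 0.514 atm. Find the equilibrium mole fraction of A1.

Let X = conversion of A1 (basis 1 mol A1); extent of reaction ξ = X.
Moles: n_A1 = 1 − X; n_B1 = 3X.
n_T = Σnᵢ = 1 + 2X.
Mole fractions y_i = n_i/n_T; K_p = p_B1^3 / (p_A1) with p_i = y_i·P.
Substituting and setting equal to 0.925 atm^2 gives a polynomial in X; the root in (0,1) is X = 0.626.
Then n_A1 = 0.374, n_T = 2.25, so y_A1 = 0.166.

y_A1 = 0.166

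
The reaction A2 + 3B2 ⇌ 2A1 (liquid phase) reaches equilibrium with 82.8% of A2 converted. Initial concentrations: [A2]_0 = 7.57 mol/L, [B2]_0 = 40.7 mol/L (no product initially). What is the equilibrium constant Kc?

Kc = 0.0115 (mol/L)^-2

Let X = conversion of A2.
Concentrations: [A2] = 7.57 − 7.57X; [B2] = 40.7 − 22.7X; [A1] = 15.1X.
At X = 0.828: [A2] = 1.3, [B2] = 21.9, [A1] = 12.5.
Kc = [A1]^2 / ([A2] [B2]^3) = 0.0115 (mol/L)^-2.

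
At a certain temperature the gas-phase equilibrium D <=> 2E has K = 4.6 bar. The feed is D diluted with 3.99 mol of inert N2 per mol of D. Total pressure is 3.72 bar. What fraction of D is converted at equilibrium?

Basis: 1 mol D initially; let X = conversion of D. Extent ξ = X.
Moles: n_D = 1 − X; n_E = 2X; n_I = 3.99 (inert).
Summing: n_T = 4.99 + X.
Mole fractions y_i = n_i/n_T; K = p_E^2 / (p_D) with p_i = y_i·P.
Equating to 4.6 bar and solving on 0 < X < 1: X = 0.712.

X = 0.712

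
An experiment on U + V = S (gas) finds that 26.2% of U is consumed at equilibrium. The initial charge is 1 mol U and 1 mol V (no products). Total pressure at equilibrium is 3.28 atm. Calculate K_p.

Basis: 1 mol U initially; let X = conversion of U. Extent ξ = X.
Moles: n_U = 1 − X; n_V = 1 − X; n_S = X.
n_T = Σnᵢ = 2 − X.
At X = 0.262: n_U = 0.738, n_V = 0.738, n_S = 0.262, n_T = 1.74.
p_i = (n_i/n_T)·P. K_p = p_S / (p_U p_V) = 0.255 atm^-1.

K_p = 0.255 atm^-1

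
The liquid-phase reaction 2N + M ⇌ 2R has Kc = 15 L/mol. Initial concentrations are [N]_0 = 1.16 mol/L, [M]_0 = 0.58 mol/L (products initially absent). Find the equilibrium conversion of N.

X = 0.639

Let X = conversion of N; extent ξ = 1.16X/2 mol/L.
Concentrations: [N] = 1.16 − 1.16X; [M] = 0.58 − 0.58X; [R] = 1.16X.
Kc = [R]^2 / ([N]^2 [M]).
Solving Kc = 15 for X ∈ (0,1): X = 0.639.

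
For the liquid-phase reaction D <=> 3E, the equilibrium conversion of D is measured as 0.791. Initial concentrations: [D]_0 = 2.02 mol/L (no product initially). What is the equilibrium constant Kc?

Let X = conversion of D.
Concentrations: [D] = 2.02 − 2.02X; [E] = 6.06X.
At X = 0.791: [D] = 0.422, [E] = 4.79.
Kc = [E]^3 / ([D]) = 261 (mol/L)^2.

Kc = 261 (mol/L)^2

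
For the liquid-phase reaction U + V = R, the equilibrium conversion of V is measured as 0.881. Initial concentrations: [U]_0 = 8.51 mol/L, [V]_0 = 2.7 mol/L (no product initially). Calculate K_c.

K_c = 1.21 L/mol

Let X = conversion of V.
Concentrations: [U] = 8.51 − 2.7X; [V] = 2.7 − 2.7X; [R] = 2.7X.
At X = 0.881: [U] = 6.13, [V] = 0.321, [R] = 2.38.
K_c = [R] / ([U] [V]) = 1.21 L/mol.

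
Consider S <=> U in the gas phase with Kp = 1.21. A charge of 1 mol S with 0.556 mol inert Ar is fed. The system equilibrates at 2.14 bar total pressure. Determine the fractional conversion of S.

Take 1 mol S as basis and let X be its fractional conversion, so ξ = X.
Species balance: n_S = 1 − X; n_U = X; n_I = 0.556 (inert).
Since Δν = 0, n_T = 1.56 throughout.
Mole fractions y_i = n_i/n_T; Kp = p_U / (p_S) with p_i = y_i·P.
Equating to 1.21 and solving on 0 < X < 1: X = 0.548.

X = 0.548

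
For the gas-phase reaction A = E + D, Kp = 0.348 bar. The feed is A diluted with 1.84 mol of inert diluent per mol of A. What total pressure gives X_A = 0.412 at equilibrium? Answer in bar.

P = 3.92 bar

Take 1 mol A as basis and let X be its fractional conversion, so ξ = X.
Species balance: n_A = 1 − X; n_E = X; n_D = X; n_I = 1.84 (inert).
Summing: n_T = 2.84 + X.
Kp = p_E p_D / (p_A) with p_i = (n_i/n_T)·P.
At X = 0.412: the mole-fraction product g(X) = Π y_i^ν_i = 0.08877. Since Kp = g(X)·P^{1}, P = (Kp/g)^(1/1) = (0.348/0.08877)^(1/1) = 3.92 bar.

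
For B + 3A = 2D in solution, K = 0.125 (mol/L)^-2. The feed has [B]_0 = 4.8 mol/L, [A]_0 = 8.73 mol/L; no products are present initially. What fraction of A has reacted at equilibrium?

X = 0.624

Let X = conversion of A; extent ξ = 8.73X/3 mol/L.
Concentrations: [B] = 4.8 − 2.91X; [A] = 8.73 − 8.73X; [D] = 5.82X.
K = [D]^2 / ([B] [A]^3).
Setting equal to 0.125 and solving for X on (0,1) gives X = 0.624.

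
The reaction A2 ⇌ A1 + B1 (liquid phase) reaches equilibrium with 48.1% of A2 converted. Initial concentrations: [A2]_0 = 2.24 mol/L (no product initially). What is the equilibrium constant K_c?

K_c = 0.999 mol/L

Let X = conversion of A2.
Concentrations: [A2] = 2.24 − 2.24X; [A1] = 2.24X; [B1] = 2.24X.
At X = 0.481: [A2] = 1.16, [A1] = 1.08, [B1] = 1.08.
K_c = [A1] [B1] / ([A2]) = 0.999 mol/L.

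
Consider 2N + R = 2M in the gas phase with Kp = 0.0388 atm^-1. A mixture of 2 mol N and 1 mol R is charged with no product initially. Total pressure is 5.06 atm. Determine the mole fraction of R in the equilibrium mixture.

Take 2 mol N as basis and let X be its fractional conversion, so ξ = X.
At extent ξ: n_N = 2 − 2X; n_R = 1 − X; n_M = 2X.
Summing: n_T = 3 − X.
With p_i = (n_i/n_T)P, Kp = p_M^2 / (p_N^2 p_R).
Setting this equal to 0.0388 atm^-1 and taking the physical root (0 < X < 1) gives X = 0.192.
Then n_R = 0.808, n_T = 2.81, so y_R = 0.288.

y_R = 0.288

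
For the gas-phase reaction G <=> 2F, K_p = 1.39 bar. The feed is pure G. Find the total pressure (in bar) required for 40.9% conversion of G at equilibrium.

P = 1.73 bar

Let X = conversion of G (basis 1 mol G); extent of reaction ξ = X.
Moles: n_G = 1 − X; n_F = 2X.
n_T = Σnᵢ = 1 + X.
K_p = p_F^2 / (p_G) with p_i = (n_i/n_T)·P.
At X = 0.409: the mole-fraction product g(X) = Π y_i^ν_i = 0.8035. Since K_p = g(X)·P^{1}, P = (K_p/g)^(1/1) = (1.39/0.8035)^(1/1) = 1.73 bar.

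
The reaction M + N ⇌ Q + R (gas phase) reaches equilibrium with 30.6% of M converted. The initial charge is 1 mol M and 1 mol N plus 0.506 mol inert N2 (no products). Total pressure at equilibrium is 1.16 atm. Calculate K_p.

K_p = 0.194

Basis: 1 mol M initially; let X = conversion of M. Extent ξ = X.
Moles: n_M = 1 − X; n_N = 1 − X; n_Q = X; n_R = X; n_I = 0.506 (inert).
Total moles n_T = 2.51 (Δν = 0, constant).
At X = 0.306: n_M = 0.694, n_N = 0.694, n_Q = 0.306, n_R = 0.306, n_T = 2.51.
p_i = (n_i/n_T)·P. K_p = p_Q p_R / (p_M p_N) = 0.194.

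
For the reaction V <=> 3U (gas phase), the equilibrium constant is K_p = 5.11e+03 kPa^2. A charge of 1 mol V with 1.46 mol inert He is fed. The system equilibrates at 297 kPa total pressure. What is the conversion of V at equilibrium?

Basis: 1 mol V initially; let X = conversion of V. Extent ξ = X.
Moles: n_V = 1 − X; n_U = 3X; n_I = 1.46 (inert).
n_T = Σnᵢ = 2.46 + 2X.
y_i = n_i/n_T, p_i = y_i·P. K_p = p_U^3 / (p_V).
This yields a degree-3 equation in X; solving on (0,1), X = 0.242.

X = 0.242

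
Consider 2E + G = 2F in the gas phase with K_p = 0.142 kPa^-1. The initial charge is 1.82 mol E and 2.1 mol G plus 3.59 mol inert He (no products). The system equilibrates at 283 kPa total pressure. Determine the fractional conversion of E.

X = 0.743

Take 1.82 mol E as basis and let X be its fractional conversion, so ξ = 0.91X.
Moles: n_E = 1.82 − 1.82X; n_G = 2.1 − 0.91X; n_F = 1.82X; n_I = 3.59 (inert).
n_T = Σnᵢ = 7.51 − 0.91X.
y_i = n_i/n_T, p_i = y_i·P. K_p = p_F^2 / (p_E^2 p_G).
This yields a degree-3 equation in X; solving on (0,1), X = 0.743.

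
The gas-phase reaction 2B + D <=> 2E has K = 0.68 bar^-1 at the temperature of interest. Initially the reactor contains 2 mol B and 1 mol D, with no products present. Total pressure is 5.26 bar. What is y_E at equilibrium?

Let X = conversion of B (basis 2 mol B); extent of reaction ξ = X.
Moles: n_B = 2 − 2X; n_D = 1 − X; n_E = 2X.
Summing: n_T = 3 − X.
y_i = n_i/n_T, p_i = y_i·P. K = p_E^2 / (p_B^2 p_D).
This yields a degree-3 equation in X; solving on (0,1), X = 0.465.
Then n_E = 0.93, n_T = 2.54, so y_E = 0.367.

y_E = 0.367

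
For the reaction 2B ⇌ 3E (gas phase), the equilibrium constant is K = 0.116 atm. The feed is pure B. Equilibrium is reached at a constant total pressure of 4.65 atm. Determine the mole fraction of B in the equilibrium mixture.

y_B = 0.757

Take 1 mol B as basis and let X be its fractional conversion, so ξ = 0.5X.
Moles: n_B = 1 − X; n_E = 1.5X.
n_T = Σnᵢ = 1 + 0.5X.
With p_i = (n_i/n_T)P, K = p_E^3 / (p_B^2).
Setting this equal to 0.116 atm and taking the physical root (0 < X < 1) gives X = 0.176.
Then n_B = 0.824, n_T = 1.09, so y_B = 0.757.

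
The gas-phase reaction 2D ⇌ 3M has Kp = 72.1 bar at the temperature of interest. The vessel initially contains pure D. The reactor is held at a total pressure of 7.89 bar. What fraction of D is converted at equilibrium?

X = 0.696

Take 1 mol D as basis and let X be its fractional conversion, so ξ = 0.5X.
Species balance: n_D = 1 − X; n_M = 1.5X.
Summing: n_T = 1 + 0.5X.
Mole fractions y_i = n_i/n_T; Kp = p_M^3 / (p_D^2) with p_i = y_i·P.
This yields a degree-3 equation in X; solving on (0,1), X = 0.696.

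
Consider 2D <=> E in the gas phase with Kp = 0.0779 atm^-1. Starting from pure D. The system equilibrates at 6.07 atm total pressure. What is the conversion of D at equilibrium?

Take 1 mol D as basis and let X be its fractional conversion, so ξ = 0.5X.
Moles: n_D = 1 − X; n_E = 0.5X.
Summing: n_T = 1 − 0.5X.
Mole fractions y_i = n_i/n_T; Kp = p_E / (p_D^2) with p_i = y_i·P.
Setting this equal to 0.0779 atm^-1 and taking the physical root (0 < X < 1) gives X = 0.412.

X = 0.412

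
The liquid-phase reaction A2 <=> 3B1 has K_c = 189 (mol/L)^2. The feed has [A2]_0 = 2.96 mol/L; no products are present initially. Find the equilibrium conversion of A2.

X = 0.652

Let X = conversion of A2; extent ξ = 2.96·X mol/L.
Concentrations: [A2] = 2.96 − 2.96X; [B1] = 8.88X.
K_c = [B1]^3 / ([A2]).
Equating to 189 (mol/L)^2: the physical root is X = 0.652.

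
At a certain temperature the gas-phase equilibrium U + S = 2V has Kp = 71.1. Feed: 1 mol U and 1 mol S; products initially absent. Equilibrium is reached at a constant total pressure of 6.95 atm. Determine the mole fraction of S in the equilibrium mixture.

Let X = conversion of U (basis 1 mol U); extent of reaction ξ = X.
Species balance: n_U = 1 − X; n_S = 1 − X; n_V = 2X.
n_T stays at 2 (no change in mole number).
y_i = n_i/n_T, p_i = y_i·P. Kp = p_V^2 / (p_U p_S).
This yields a degree-2 equation in X; solving on (0,1), X = 0.808.
Then n_S = 0.192, n_T = 2, so y_S = 0.096.

y_S = 0.096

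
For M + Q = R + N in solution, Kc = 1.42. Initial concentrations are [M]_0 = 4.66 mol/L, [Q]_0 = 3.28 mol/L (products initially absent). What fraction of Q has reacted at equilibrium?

Let X = conversion of Q; extent ξ = 3.28·X mol/L.
Concentrations: [M] = 4.66 − 3.28X; [Q] = 3.28 − 3.28X; [R] = 3.28X; [N] = 3.28X.
Kc = [R] [N] / ([M] [Q]).
Solving Kc = 1.42 for X ∈ (0,1): X = 0.636.

X = 0.636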